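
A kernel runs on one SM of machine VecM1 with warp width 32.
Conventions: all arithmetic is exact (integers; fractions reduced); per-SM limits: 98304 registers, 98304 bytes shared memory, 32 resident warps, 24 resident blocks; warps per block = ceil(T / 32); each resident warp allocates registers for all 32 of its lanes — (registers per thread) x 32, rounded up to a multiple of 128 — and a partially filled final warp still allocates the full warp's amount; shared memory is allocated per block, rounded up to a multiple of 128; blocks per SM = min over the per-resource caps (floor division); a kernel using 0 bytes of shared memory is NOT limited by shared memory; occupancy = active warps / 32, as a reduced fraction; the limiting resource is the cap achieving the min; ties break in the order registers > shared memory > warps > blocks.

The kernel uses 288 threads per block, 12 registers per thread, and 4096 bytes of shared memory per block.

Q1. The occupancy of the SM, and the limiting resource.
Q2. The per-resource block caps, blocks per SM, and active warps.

Answer: occupancy 27/32, limited by warps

registers: 28 blocks
shared memory: 24 blocks
warps: 3 blocks
blocks: 24 blocks

Answer: 3 blocks, 27 active warps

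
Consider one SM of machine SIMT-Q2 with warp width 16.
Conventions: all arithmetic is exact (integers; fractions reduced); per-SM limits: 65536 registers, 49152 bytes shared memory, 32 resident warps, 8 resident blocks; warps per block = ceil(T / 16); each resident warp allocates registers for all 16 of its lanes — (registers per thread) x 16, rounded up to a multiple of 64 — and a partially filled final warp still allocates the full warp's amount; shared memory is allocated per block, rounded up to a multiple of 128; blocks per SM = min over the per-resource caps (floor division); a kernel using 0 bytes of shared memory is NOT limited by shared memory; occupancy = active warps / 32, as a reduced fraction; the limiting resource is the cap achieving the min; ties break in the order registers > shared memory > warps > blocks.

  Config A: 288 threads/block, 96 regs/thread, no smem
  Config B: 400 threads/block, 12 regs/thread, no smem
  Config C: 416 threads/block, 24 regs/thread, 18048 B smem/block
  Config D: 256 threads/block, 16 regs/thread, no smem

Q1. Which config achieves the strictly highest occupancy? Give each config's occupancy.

occupancies: A 9/16, B 25/32, C 13/16, D 1

Answer: D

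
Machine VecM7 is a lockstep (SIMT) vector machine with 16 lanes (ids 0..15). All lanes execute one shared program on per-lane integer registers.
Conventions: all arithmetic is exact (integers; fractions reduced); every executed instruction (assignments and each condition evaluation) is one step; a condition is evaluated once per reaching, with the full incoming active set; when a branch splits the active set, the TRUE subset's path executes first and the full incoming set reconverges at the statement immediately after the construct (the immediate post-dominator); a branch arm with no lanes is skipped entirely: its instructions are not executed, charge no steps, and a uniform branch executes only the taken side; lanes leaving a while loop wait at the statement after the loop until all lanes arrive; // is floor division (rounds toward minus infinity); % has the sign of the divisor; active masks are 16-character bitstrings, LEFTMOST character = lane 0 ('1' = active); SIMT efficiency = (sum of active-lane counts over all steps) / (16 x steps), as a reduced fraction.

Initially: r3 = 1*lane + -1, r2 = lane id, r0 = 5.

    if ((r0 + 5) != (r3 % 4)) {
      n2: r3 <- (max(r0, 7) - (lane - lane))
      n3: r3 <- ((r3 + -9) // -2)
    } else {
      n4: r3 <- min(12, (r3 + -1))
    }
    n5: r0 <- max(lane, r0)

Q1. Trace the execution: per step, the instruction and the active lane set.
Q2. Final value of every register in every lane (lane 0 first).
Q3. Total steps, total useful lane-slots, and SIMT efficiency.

step 0: eval ((r0 + 5) != (r3 % 4))  1111111111111111
step 1: r3 <- (max(r0, 7) - (lane - lane)) 1111111111111111
step 2: r3 <- ((r3 + -9) // -2)      1111111111111111
step 3: r0 <- max(lane, r0)          1111111111111111

Answer: 4 steps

r3: 1,1,1,1,1,1,1,1,1,1,1,1,1,1,1,1
r2: 0,1,2,3,4,5,6,7,8,9,10,11,12,13,14,15
r0: 5,5,5,5,5,5,6,7,8,9,10,11,12,13,14,15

steps = 4; useful = 64; efficiency = 64/64 = 1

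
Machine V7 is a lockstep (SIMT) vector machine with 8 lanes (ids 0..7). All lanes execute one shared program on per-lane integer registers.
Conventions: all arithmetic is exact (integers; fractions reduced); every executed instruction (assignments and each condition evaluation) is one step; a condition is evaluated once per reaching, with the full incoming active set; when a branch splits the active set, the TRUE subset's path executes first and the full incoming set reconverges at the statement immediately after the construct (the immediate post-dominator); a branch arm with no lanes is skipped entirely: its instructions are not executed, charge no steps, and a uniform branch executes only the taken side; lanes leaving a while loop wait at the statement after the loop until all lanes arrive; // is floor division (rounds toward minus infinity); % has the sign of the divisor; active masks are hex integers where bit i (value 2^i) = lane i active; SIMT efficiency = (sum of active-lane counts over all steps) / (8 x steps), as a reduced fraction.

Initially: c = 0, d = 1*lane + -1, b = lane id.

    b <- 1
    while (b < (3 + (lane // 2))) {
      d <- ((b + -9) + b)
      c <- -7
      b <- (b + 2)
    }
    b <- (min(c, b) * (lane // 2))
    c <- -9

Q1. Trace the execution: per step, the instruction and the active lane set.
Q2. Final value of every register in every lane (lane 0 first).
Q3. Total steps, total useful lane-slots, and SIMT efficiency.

step 0: b <- 1                       0xff
step 1: eval (b < (3 + (lane // 2))) 0xff
step 2: d <- ((b + -9) + b)          0xff
step 3: c <- -7                      0xff
step 4: b <- (b + 2)                 0xff
step 5: eval (b < (3 + (lane // 2))) 0xff
step 6: d <- ((b + -9) + b)          0xfc
step 7: c <- -7                      0xfc
step 8: b <- (b + 2)                 0xfc
step 9: eval (b < (3 + (lane // 2))) 0xfc
step 10: d <- ((b + -9) + b)          0xc0
step 11: c <- -7                      0xc0
step 12: b <- (b + 2)                 0xc0
step 13: eval (b < (3 + (lane // 2))) 0xc0
step 14: b <- (min(c, b) * (lane // 2)) 0xff
step 15: c <- -9                      0xff

Answer: 16 steps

c: -9,-9,-9,-9,-9,-9,-9,-9
d: -7,-7,-3,-3,-3,-3,1,1
b: 0,0,-7,-7,-14,-14,-21,-21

steps = 16; useful = 96; efficiency = 96/128 = 3/4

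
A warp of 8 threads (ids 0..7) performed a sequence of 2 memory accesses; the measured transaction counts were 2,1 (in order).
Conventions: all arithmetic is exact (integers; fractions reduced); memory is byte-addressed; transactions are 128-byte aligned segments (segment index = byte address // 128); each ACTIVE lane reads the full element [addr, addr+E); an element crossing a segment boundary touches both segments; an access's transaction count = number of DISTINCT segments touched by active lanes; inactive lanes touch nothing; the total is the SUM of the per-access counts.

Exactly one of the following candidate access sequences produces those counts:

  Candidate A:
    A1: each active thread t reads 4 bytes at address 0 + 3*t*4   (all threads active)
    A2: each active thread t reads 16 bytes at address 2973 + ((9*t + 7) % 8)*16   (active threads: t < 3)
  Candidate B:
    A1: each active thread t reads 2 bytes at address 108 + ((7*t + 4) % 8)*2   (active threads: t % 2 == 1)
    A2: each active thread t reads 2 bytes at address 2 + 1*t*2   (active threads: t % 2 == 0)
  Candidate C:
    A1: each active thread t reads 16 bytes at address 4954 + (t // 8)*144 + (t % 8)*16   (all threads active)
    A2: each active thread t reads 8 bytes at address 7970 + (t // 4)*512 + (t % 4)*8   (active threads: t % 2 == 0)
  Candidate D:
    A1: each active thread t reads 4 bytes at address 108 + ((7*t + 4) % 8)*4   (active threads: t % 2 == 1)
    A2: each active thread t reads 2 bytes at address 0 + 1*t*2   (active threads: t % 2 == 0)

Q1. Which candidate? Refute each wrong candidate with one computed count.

A: A1 gives 1 transaction, not 2
B: A1 gives 1 transaction, not 2
C: A2 gives 2 transactions, not 1
D: all counts match (2,1)

Answer: D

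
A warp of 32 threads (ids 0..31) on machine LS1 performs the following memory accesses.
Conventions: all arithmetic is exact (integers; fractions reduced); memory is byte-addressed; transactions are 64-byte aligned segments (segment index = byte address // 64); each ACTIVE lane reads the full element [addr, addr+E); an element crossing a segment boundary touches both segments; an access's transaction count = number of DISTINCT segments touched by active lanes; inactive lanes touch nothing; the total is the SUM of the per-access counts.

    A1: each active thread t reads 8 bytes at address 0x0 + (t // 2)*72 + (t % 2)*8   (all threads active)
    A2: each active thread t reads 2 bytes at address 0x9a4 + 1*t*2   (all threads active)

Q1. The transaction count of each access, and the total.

A1: 18 transactions
A2: 2 transactions

Answer: 18,2; total 20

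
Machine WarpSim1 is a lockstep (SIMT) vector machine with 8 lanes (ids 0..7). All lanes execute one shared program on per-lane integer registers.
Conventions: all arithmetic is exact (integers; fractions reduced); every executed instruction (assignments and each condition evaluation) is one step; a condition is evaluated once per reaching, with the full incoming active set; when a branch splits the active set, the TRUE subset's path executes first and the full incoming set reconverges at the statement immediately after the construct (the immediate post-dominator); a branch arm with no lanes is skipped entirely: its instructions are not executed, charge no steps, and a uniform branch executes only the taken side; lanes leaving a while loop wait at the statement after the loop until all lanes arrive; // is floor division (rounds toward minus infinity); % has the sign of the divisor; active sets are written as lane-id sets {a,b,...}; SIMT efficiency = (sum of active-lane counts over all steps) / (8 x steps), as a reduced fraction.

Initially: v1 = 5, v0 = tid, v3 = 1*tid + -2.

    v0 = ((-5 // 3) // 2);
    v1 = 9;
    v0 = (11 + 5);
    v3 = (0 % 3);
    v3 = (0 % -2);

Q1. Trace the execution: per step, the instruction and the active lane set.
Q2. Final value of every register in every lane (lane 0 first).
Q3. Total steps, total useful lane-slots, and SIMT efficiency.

step 0: v0 <- ((-5 // 3) // 2)       {0,1,2,3,4,5,6,7}
step 1: v1 <- 9                      {0,1,2,3,4,5,6,7}
step 2: v0 <- (11 + 5)               {0,1,2,3,4,5,6,7}
step 3: v3 <- (0 % 3)                {0,1,2,3,4,5,6,7}
step 4: v3 <- (0 % -2)               {0,1,2,3,4,5,6,7}

Answer: 5 steps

v1: 9,9,9,9,9,9,9,9
v0: 16,16,16,16,16,16,16,16
v3: 0,0,0,0,0,0,0,0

steps = 5; useful = 40; efficiency = 40/40 = 1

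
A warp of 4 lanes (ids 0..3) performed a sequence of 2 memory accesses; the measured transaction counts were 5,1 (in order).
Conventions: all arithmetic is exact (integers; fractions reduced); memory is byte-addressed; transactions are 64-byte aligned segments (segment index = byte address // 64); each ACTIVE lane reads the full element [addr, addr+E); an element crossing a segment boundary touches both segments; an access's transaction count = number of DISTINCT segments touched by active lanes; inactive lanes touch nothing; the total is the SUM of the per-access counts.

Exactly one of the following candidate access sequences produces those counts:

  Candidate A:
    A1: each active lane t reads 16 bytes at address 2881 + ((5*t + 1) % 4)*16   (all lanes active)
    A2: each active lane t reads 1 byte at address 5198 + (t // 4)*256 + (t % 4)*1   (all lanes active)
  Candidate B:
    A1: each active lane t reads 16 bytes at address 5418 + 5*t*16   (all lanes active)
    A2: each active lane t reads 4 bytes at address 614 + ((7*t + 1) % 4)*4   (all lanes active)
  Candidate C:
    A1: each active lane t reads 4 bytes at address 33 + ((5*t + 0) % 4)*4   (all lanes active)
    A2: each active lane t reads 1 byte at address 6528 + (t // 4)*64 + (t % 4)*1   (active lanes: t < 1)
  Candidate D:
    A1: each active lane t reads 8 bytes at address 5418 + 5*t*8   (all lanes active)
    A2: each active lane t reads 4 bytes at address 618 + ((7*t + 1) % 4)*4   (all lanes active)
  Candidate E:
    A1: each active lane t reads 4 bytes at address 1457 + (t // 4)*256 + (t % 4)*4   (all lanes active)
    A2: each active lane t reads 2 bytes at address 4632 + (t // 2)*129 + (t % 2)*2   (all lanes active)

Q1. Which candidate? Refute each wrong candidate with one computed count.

A: A1 gives 2 transactions, not 5
C: A1 gives 1 transaction, not 5
D: A1 gives 3 transactions, not 5
E: A1 gives 2 transactions, not 5
B: all counts match (5,1)

Answer: B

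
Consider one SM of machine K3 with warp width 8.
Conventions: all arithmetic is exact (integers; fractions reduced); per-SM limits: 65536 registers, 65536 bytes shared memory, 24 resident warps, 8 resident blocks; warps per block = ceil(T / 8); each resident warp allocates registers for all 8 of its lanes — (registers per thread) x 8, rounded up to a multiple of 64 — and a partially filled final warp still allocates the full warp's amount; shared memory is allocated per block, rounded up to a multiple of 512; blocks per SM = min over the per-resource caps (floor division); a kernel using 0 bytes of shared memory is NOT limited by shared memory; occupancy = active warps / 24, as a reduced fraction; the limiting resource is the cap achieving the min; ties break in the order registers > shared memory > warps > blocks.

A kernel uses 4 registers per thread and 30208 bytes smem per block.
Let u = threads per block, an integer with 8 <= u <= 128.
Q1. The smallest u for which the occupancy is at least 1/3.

Answer: u = 25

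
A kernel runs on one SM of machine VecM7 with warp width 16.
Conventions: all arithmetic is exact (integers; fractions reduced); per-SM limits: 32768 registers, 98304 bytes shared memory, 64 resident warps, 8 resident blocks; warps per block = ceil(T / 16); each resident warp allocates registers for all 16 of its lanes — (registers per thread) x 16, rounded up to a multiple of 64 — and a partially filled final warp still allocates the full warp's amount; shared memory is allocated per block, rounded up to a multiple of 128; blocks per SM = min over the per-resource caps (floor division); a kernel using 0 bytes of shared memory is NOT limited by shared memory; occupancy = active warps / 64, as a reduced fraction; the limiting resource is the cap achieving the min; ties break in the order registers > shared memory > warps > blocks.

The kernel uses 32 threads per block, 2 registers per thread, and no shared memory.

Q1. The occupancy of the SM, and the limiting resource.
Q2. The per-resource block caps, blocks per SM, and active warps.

Answer: occupancy 1/4, limited by blocks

registers: 256 blocks
shared memory: no limit (kernel uses none)
warps: 32 blocks
blocks: 8 blocks

Answer: 8 blocks, 16 active warps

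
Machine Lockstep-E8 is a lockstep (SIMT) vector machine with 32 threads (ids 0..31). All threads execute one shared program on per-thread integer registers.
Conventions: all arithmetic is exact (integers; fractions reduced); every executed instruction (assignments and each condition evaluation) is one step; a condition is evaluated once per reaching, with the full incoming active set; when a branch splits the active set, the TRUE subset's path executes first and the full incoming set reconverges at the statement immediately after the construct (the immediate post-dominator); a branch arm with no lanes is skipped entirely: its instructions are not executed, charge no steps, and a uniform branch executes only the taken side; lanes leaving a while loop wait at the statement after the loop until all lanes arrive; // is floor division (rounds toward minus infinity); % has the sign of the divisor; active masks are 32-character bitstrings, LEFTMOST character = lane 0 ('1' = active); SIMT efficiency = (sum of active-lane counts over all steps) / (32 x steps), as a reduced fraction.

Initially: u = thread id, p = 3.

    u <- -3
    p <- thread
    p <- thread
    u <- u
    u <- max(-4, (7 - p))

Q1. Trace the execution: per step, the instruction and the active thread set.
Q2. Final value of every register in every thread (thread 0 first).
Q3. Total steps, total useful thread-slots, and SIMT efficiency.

step 0: u <- -3                      11111111111111111111111111111111
step 1: p <- thread                  11111111111111111111111111111111
step 2: p <- thread                  11111111111111111111111111111111
step 3: u <- u                       11111111111111111111111111111111
step 4: u <- max(-4, (7 - p))        11111111111111111111111111111111

Answer: 5 steps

u: 7,6,5,4,3,2,1,0,-1,-2,-3,-4,-4,-4,-4,-4,-4,-4,-4,-4,-4,-4,-4,-4,-4,-4,-4,-4,-4,-4,-4,-4
p: 0,1,2,3,4,5,6,7,8,9,10,11,12,13,14,15,16,17,18,19,20,21,22,23,24,25,26,27,28,29,30,31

steps = 5; useful = 160; efficiency = 160/160 = 1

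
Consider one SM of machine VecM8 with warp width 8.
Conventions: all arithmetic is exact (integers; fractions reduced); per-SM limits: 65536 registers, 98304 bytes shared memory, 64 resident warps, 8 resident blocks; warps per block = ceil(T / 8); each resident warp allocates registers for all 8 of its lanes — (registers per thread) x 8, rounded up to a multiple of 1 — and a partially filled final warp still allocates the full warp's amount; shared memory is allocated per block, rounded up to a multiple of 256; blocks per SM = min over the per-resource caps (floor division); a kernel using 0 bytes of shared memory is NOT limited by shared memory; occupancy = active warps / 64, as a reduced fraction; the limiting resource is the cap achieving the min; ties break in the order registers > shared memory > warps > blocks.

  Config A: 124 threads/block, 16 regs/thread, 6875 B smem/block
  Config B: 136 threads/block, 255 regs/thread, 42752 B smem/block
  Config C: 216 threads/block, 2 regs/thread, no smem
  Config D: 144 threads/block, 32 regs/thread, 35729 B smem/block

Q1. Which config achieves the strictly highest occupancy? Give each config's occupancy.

occupancies: A 1, B 17/64, C 27/32, D 9/16

Answer: A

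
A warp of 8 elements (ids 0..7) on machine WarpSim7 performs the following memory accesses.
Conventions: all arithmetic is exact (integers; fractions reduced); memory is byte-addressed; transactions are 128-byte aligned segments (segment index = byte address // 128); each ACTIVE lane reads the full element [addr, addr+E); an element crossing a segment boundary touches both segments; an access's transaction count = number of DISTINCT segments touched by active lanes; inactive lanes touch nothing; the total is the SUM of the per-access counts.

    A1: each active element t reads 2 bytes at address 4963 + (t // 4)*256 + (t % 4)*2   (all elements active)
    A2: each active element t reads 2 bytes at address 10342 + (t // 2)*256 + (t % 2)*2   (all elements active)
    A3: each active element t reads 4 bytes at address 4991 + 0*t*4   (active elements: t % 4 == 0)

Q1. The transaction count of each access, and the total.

A1: 2 transactions
A2: 4 transactions
A3: 2 transactions

Answer: 2,4,2; total 8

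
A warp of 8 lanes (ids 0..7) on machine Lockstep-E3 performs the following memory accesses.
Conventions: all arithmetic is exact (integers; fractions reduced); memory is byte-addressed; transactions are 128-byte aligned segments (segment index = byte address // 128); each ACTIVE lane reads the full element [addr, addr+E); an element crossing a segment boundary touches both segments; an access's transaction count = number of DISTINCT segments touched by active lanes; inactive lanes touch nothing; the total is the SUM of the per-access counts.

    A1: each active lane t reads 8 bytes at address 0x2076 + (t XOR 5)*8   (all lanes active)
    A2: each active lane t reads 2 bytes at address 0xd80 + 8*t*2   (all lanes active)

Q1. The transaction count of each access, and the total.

A1: 2 transactions
A2: 1 transaction

Answer: 2,1; total 3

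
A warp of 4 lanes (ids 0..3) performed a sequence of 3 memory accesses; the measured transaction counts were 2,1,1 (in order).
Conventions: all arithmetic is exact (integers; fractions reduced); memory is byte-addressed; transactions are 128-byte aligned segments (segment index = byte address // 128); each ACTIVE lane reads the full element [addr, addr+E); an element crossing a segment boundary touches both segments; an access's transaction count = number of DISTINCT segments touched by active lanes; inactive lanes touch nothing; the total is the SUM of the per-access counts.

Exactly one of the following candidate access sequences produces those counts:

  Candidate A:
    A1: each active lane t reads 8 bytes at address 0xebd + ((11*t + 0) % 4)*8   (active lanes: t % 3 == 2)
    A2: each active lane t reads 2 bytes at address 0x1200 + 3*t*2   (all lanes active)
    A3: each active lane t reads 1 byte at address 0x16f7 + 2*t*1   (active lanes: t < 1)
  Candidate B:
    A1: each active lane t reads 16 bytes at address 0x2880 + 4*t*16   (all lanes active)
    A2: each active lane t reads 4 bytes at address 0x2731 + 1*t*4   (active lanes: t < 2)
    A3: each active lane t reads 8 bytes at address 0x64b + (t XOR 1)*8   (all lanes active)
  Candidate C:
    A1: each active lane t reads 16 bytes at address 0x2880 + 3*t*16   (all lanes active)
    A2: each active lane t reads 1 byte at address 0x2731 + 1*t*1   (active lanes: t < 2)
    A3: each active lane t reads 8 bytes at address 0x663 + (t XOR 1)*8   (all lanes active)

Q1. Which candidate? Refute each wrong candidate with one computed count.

A: A1 gives 1 transaction, not 2
C: A3 gives 2 transactions, not 1
B: all counts match (2,1,1)

Answer: B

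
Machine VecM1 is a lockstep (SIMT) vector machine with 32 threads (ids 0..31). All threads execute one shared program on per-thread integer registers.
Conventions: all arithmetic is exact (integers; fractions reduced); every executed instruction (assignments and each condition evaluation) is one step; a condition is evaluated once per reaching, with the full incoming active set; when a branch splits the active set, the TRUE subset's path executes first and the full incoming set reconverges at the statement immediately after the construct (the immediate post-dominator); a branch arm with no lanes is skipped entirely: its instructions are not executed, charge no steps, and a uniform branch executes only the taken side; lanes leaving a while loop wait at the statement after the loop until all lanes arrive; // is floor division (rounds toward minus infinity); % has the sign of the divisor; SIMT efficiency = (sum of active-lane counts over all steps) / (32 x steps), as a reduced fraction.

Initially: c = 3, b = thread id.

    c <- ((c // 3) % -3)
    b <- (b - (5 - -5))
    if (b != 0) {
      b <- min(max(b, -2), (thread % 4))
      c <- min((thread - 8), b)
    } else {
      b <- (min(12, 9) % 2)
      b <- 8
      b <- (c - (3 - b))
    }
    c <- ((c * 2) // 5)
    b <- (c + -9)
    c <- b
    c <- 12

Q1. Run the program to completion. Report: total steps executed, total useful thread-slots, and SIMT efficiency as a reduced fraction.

Answer: 12 steps, 289 useful, 289/384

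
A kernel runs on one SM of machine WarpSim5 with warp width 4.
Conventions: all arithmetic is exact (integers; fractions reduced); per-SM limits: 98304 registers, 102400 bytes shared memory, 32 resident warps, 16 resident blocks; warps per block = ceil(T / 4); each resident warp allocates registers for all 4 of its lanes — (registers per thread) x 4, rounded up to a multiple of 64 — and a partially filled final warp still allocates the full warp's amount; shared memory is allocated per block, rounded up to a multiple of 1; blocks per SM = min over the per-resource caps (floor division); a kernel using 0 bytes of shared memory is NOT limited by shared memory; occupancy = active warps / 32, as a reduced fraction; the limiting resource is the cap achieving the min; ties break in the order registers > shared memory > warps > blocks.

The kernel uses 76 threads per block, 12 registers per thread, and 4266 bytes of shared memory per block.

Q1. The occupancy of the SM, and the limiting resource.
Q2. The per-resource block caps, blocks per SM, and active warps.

Answer: occupancy 19/32, limited by warps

registers: 80 blocks
shared memory: 24 blocks
warps: 1 block
blocks: 16 blocks

Answer: 1 block, 19 active warps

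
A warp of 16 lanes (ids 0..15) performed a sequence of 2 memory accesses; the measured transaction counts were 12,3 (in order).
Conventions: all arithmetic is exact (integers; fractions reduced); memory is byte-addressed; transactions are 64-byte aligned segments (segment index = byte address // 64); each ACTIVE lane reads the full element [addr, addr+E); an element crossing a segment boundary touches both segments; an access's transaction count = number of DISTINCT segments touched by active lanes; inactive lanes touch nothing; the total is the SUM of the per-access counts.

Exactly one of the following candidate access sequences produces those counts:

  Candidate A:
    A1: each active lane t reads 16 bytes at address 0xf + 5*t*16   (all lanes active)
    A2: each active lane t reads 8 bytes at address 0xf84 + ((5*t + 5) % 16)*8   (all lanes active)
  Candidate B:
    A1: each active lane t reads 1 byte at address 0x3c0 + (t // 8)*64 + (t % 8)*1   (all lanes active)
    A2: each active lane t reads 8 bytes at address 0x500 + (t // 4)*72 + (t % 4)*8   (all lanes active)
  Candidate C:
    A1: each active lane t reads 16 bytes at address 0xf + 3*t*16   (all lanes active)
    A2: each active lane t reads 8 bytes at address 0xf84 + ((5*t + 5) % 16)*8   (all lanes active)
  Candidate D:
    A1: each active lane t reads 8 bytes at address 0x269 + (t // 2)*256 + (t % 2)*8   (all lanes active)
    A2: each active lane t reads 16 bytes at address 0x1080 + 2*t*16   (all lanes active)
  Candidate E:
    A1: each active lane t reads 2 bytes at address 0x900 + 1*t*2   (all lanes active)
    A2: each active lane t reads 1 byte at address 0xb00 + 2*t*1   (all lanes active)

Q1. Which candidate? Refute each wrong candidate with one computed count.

A: A1 gives 20 transactions, not 12
B: A1 gives 2 transactions, not 12
D: A1 gives 8 transactions, not 12
E: A1 gives 1 transaction, not 12
C: all counts match (12,3)

Answer: C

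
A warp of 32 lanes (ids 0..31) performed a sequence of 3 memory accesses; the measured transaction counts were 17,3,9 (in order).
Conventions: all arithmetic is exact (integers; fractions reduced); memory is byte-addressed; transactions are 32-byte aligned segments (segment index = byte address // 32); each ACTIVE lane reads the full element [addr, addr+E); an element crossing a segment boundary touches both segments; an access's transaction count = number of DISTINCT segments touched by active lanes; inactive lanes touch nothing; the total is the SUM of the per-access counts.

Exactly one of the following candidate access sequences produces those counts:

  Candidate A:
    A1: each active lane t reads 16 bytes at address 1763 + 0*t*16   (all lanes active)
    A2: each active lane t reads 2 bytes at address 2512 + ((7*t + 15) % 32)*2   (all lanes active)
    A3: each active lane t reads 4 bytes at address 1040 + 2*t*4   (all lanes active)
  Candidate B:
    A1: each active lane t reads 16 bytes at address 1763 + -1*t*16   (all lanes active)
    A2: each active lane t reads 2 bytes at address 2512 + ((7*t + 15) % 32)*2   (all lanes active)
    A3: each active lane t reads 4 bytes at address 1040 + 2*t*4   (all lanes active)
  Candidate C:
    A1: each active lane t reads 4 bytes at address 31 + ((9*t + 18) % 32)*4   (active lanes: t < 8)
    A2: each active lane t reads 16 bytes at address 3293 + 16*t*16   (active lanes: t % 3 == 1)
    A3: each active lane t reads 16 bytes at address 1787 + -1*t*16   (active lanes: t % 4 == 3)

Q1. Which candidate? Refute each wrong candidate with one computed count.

A: A1 gives 1 transaction, not 17
C: A1 gives 4 transactions, not 17
B: all counts match (17,3,9)

Answer: B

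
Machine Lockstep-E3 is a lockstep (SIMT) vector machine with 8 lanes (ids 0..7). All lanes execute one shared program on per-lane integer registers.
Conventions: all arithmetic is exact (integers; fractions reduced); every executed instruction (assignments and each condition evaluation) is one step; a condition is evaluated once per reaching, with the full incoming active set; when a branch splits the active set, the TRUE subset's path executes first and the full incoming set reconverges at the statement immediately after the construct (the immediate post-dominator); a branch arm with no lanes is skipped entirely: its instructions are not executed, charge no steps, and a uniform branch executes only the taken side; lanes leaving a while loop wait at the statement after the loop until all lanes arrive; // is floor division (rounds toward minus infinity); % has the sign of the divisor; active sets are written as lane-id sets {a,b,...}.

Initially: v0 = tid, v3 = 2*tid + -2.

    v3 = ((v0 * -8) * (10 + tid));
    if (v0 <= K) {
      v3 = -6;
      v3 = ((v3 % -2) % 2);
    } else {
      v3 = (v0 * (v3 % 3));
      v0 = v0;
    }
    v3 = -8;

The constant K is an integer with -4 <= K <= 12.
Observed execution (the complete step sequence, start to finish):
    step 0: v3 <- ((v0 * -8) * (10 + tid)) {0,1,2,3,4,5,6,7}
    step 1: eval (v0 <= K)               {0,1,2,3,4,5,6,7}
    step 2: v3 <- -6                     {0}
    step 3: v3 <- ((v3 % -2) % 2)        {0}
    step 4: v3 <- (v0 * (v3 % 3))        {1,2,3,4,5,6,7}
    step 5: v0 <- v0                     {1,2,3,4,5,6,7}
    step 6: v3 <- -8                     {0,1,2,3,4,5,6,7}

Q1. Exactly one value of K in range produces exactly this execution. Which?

Answer: K = 0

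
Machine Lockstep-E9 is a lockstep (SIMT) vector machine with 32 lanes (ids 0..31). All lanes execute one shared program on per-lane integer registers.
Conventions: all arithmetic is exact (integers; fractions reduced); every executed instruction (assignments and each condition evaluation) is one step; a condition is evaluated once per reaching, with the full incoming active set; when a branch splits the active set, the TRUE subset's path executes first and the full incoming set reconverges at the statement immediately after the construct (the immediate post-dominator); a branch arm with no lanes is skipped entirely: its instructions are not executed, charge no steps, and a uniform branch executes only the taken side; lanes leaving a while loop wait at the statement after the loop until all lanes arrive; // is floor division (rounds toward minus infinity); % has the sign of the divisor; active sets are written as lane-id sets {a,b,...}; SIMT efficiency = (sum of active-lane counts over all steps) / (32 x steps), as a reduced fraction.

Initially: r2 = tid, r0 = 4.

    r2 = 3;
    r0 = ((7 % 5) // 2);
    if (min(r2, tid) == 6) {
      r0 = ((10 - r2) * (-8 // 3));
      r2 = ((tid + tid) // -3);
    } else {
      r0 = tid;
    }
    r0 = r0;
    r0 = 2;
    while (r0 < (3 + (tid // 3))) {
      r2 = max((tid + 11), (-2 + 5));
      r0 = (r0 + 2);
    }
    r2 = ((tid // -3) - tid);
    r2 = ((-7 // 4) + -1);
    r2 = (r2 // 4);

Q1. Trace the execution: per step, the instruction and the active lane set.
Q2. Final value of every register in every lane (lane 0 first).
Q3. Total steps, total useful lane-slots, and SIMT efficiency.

step 0: r2 <- 3                      {0,1,2,3,4,5,6,7,8,9,10,11,12,13,14,15,16,17,18,19,20,21,22,23,24,25,26,27,28,29,30,31}
step 1: r0 <- ((7 % 5) // 2)         {0,1,2,3,4,5,6,7,8,9,10,11,12,13,14,15,16,17,18,19,20,21,22,23,24,25,26,27,28,29,30,31}
step 2: eval (min(r2, tid) == 6)     {0,1,2,3,4,5,6,7,8,9,10,11,12,13,14,15,16,17,18,19,20,21,22,23,24,25,26,27,28,29,30,31}
step 3: r0 <- tid                    {0,1,2,3,4,5,6,7,8,9,10,11,12,13,14,15,16,17,18,19,20,21,22,23,24,25,26,27,28,29,30,31}
step 4: r0 <- r0                     {0,1,2,3,4,5,6,7,8,9,10,11,12,13,14,15,16,17,18,19,20,21,22,23,24,25,26,27,28,29,30,31}
step 5: r0 <- 2                      {0,1,2,3,4,5,6,7,8,9,10,11,12,13,14,15,16,17,18,19,20,21,22,23,24,25,26,27,28,29,30,31}
step 6: eval (r0 < (3 + (tid // 3))) {0,1,2,3,4,5,6,7,8,9,10,11,12,13,14,15,16,17,18,19,20,21,22,23,24,25,26,27,28,29,30,31}
step 7: r2 <- max((tid + 11), (-2 + 5)) {0,1,2,3,4,5,6,7,8,9,10,11,12,13,14,15,16,17,18,19,20,21,22,23,24,25,26,27,28,29,30,31}
step 8: r0 <- (r0 + 2)               {0,1,2,3,4,5,6,7,8,9,10,11,12,13,14,15,16,17,18,19,20,21,22,23,24,25,26,27,28,29,30,31}
step 9: eval (r0 < (3 + (tid // 3))) {0,1,2,3,4,5,6,7,8,9,10,11,12,13,14,15,16,17,18,19,20,21,22,23,24,25,26,27,28,29,30,31}
step 10: r2 <- max((tid + 11), (-2 + 5)) {6,7,8,9,10,11,12,13,14,15,16,17,18,19,20,21,22,23,24,25,26,27,28,29,30,31}
step 11: r0 <- (r0 + 2)               {6,7,8,9,10,11,12,13,14,15,16,17,18,19,20,21,22,23,24,25,26,27,28,29,30,31}
step 12: eval (r0 < (3 + (tid // 3))) {6,7,8,9,10,11,12,13,14,15,16,17,18,19,20,21,22,23,24,25,26,27,28,29,30,31}
step 13: r2 <- max((tid + 11), (-2 + 5)) {12,13,14,15,16,17,18,19,20,21,22,23,24,25,26,27,28,29,30,31}
step 14: r0 <- (r0 + 2)               {12,13,14,15,16,17,18,19,20,21,22,23,24,25,26,27,28,29,30,31}
step 15: eval (r0 < (3 + (tid // 3))) {12,13,14,15,16,17,18,19,20,21,22,23,24,25,26,27,28,29,30,31}
step 16: r2 <- max((tid + 11), (-2 + 5)) {18,19,20,21,22,23,24,25,26,27,28,29,30,31}
step 17: r0 <- (r0 + 2)               {18,19,20,21,22,23,24,25,26,27,28,29,30,31}
step 18: eval (r0 < (3 + (tid // 3))) {18,19,20,21,22,23,24,25,26,27,28,29,30,31}
step 19: r2 <- max((tid + 11), (-2 + 5)) {24,25,26,27,28,29,30,31}
step 20: r0 <- (r0 + 2)               {24,25,26,27,28,29,30,31}
step 21: eval (r0 < (3 + (tid // 3))) {24,25,26,27,28,29,30,31}
step 22: r2 <- max((tid + 11), (-2 + 5)) {30,31}
step 23: r0 <- (r0 + 2)               {30,31}
step 24: eval (r0 < (3 + (tid // 3))) {30,31}
step 25: r2 <- ((tid // -3) - tid)    {0,1,2,3,4,5,6,7,8,9,10,11,12,13,14,15,16,17,18,19,20,21,22,23,24,25,26,27,28,29,30,31}
step 26: r2 <- ((-7 // 4) + -1)       {0,1,2,3,4,5,6,7,8,9,10,11,12,13,14,15,16,17,18,19,20,21,22,23,24,25,26,27,28,29,30,31}
step 27: r2 <- (r2 // 4)              {0,1,2,3,4,5,6,7,8,9,10,11,12,13,14,15,16,17,18,19,20,21,22,23,24,25,26,27,28,29,30,31}

Answer: 28 steps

r2: -1,-1,-1,-1,-1,-1,-1,-1,-1,-1,-1,-1,-1,-1,-1,-1,-1,-1,-1,-1,-1,-1,-1,-1,-1,-1,-1,-1,-1,-1,-1,-1
r0: 4,4,4,4,4,4,6,6,6,6,6,6,8,8,8,8,8,8,10,10,10,10,10,10,12,12,12,12,12,12,14,14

steps = 28; useful = 626; efficiency = 626/896 = 313/448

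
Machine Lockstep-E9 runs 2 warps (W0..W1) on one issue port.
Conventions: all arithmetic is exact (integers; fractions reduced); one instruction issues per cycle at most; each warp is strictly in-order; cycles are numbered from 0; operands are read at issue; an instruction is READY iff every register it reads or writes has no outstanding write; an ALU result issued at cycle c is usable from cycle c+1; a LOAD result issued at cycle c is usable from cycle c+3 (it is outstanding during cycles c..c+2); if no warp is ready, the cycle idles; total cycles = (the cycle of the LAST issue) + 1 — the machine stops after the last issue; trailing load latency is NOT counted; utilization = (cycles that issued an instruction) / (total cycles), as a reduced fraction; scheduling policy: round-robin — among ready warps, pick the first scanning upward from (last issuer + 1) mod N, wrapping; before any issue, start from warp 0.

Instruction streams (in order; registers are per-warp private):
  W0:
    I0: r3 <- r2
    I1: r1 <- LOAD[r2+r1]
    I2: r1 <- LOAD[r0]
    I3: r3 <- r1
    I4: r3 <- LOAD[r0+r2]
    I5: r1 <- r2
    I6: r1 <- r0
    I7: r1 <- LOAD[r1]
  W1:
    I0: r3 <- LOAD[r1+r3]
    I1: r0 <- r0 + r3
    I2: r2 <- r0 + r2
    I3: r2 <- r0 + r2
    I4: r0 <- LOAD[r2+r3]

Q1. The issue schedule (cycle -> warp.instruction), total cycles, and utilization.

cycle 0: W0.I0
cycle 1: W1.I0
cycle 2: W0.I1
cycle 3: idle
cycle 4: W1.I1
cycle 5: W0.I2
cycle 6: W1.I2
cycle 7: W1.I3
cycle 8: W0.I3
cycle 9: W1.I4
cycle 10: W0.I4
cycle 11: W0.I5
cycle 12: W0.I6
cycle 13: W0.I7

Answer: 14 cycles, utilization 13/14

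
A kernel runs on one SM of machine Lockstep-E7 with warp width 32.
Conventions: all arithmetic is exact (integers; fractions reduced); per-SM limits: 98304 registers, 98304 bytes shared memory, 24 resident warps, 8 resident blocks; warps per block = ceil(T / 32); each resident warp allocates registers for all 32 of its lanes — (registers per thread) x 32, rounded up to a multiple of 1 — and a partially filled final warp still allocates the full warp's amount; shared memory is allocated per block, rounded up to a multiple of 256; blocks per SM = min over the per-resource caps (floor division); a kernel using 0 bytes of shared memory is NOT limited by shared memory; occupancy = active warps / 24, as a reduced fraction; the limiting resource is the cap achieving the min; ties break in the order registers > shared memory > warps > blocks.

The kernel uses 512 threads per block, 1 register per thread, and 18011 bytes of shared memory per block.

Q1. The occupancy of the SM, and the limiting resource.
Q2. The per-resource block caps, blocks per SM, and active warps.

Answer: occupancy 2/3, limited by warps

registers: 192 blocks
shared memory: 5 blocks
warps: 1 block
blocks: 8 blocks

Answer: 1 block, 16 active warps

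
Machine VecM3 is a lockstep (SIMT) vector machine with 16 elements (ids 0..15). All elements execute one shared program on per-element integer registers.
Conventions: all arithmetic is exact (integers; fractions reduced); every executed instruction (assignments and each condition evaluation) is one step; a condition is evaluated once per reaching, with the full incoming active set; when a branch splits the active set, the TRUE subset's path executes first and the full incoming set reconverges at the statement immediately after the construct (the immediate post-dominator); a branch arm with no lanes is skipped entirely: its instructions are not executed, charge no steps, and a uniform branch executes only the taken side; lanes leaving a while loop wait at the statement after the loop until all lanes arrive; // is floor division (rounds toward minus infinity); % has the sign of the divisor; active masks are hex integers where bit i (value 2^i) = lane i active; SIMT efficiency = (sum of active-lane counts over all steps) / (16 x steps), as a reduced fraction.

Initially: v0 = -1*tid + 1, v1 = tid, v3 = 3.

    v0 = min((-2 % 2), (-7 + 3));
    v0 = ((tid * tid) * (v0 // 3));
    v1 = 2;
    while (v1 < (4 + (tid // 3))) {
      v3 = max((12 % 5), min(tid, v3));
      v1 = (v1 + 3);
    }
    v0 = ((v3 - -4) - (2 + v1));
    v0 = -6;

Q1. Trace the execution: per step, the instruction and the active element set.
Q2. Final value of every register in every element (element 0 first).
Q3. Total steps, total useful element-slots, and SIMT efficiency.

step 0: v0 <- min((-2 % 2), (-7 + 3)) 0xffff
step 1: v0 <- ((tid * tid) * (v0 // 3)) 0xffff
step 2: v1 <- 2                      0xffff
step 3: eval (v1 < (4 + (tid // 3))) 0xffff
step 4: v3 <- max((12 % 5), min(tid, v3)) 0xffff
step 5: v1 <- (v1 + 3)               0xffff
step 6: eval (v1 < (4 + (tid // 3))) 0xffff
step 7: v3 <- max((12 % 5), min(tid, v3)) 0xffc0
step 8: v1 <- (v1 + 3)               0xffc0
step 9: eval (v1 < (4 + (tid // 3))) 0xffc0
step 10: v3 <- max((12 % 5), min(tid, v3)) 0x8000
step 11: v1 <- (v1 + 3)               0x8000
step 12: eval (v1 < (4 + (tid // 3))) 0x8000
step 13: v0 <- ((v3 - -4) - (2 + v1)) 0xffff
step 14: v0 <- -6                     0xffff

Answer: 15 steps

v0: -6,-6,-6,-6,-6,-6,-6,-6,-6,-6,-6,-6,-6,-6,-6,-6
v1: 5,5,5,5,5,5,8,8,8,8,8,8,8,8,8,11
v3: 2,2,2,3,3,3,3,3,3,3,3,3,3,3,3,3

steps = 15; useful = 177; efficiency = 177/240 = 59/80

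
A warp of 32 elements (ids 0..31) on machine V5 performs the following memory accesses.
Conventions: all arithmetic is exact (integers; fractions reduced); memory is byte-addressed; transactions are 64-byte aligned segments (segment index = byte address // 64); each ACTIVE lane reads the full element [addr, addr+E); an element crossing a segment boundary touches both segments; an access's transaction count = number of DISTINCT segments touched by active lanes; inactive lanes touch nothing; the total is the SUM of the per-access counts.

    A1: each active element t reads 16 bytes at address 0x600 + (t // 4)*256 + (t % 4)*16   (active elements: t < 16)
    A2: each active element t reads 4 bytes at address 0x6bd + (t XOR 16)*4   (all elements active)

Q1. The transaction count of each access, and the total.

A1: 4 transactions
A2: 3 transactions

Answer: 4,3; total 7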